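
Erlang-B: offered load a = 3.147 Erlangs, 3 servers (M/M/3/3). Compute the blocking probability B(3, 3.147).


B(c,a) = (a^c/c!) / Σ_{k=0}^{c} a^k/k!
a^3/3! = 5.194443
Σ terms (k=0..3): 1.00000 + 3.14700 + 4.95180 + 5.19444 = 14.293247
B = 5.194443/14.293247 = 0.363419

Final: 0.363419


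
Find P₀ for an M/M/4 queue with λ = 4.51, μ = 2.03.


a = λ/μ = 4.51/2.03 = 2.2217; ρ = a/c = 0.5554
Σ_{k=0}^{3} a^k/k! (terms k=0..3) = 1.00000 + 2.22167 + 2.46792 + 1.82764 = 7.51723
Tail: a^4/(4!(1−ρ)) = 24.36251/(24·0.4446) = 2.28328
P₀ = 1/(7.51723 + 2.28328) = 1/9.80052 = 0.102035

Final: 0.102035


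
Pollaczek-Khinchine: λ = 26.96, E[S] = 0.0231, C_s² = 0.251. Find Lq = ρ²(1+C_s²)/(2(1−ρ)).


ρ = λ·E[S] = 26.96·0.0231 = 0.6228
Lq = ρ²(1+C_s²)/(2(1−ρ)) = 0.3878·(1+0.251)/(2·0.3772)
= 0.3878·1.2510/0.7544 = 0.64312

Final: 0.64312


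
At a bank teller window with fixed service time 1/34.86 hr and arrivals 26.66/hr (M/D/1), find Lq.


ρ = 26.66/34.86 = 0.7648
M/D/1: Lq = ρ²/(2(1−ρ)) = 0.5849/(2·0.2352) = 1.24322

Final: 1.24322


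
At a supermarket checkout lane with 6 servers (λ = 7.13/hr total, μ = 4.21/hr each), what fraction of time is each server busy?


ρ = λ/(cμ) = 7.13/(6·4.21) = 7.13/25.26 = 0.2823

Final: 0.2823


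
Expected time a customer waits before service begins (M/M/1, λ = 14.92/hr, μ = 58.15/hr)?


ρ = 14.92/58.15 = 0.2566
Wq = ρ/(μ−λ) = 0.2566/(58.15 − 14.92) = 0.2566/43.23 = 0.005935 hr

Final: 0.005935 hr


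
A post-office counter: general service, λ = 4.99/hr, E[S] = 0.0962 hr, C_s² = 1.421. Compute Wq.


ρ = λ·E[S] = 4.99·0.0962 = 0.4800
E[S²] = E[S]²(1+C_s²) = 0.0962²·(1+1.421) = 0.022405
Wq = λ·E[S²]/(2(1−ρ)) = 4.99·0.022405/(2·0.5200) = 0.10751 hr

Final: 0.10751 hr


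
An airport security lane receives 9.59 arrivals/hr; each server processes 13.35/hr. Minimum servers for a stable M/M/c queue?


Stability requires cμ > λ ⇔ c > λ/μ.
λ/μ = 9.59/13.35 = 0.7184
Minimum integer c = ⌊0.7184⌋ + 1 = 1
Check: 1·13.35 = 13.35 > 9.59, while 0·13.35 = 0.00 ≤ 9.59

Final: 1 servers


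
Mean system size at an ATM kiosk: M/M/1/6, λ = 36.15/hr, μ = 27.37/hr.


ρ = 36.15/27.37 = 1.3208
L = ρ[1 − (K+1)ρ^K + Kρ^(K+1)] / [(1−ρ)(1−ρ^(K+1))]
Numerator: 1.3208·(1 − 7·5.308857 + 6·7.011881) = 7.804922
Denominator: (-0.3208)·(-6.011881) = 1.928546
L = 7.804922/1.928546 = 4.0470

Final: 4.0470


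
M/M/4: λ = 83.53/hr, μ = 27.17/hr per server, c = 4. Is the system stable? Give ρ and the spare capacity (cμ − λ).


Total capacity cμ = 4·27.17 = 108.68/hr
ρ = λ/(cμ) = 83.53/108.68 = 0.7686
Stable ⇔ ρ < 1: YES
Spare capacity = cμ − λ = 108.68 − 83.53 = 25.15/hr

Final: ρ = 0.7686; stable; margin = 25.15/hr


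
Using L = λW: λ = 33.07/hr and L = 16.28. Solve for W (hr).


W = L/λ = 16.28/33.07 = 0.4923 hr

Final: 0.4923 hr


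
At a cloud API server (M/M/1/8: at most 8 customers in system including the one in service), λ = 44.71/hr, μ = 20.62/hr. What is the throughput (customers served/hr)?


ρ = 2.1683; P_K = (1−ρ)ρ^8/(1−ρ^9) = 0.539315
λ_eff = λ(1 − P_K) = 44.71·(1 − 0.539315) = 44.71·0.460685 = 20.5972 /hr

Final: 20.5972 /hr


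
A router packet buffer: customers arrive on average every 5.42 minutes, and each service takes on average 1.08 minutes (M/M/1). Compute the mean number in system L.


λ = 60/5.42 = 11.0701 /hr
μ = 60/1.08 = 55.5556 /hr
ρ = λ/μ = 11.0701/55.5556 = 0.1993
L = ρ/(1−ρ) = 0.1993/0.8007 = 0.2488

Final: 0.2488


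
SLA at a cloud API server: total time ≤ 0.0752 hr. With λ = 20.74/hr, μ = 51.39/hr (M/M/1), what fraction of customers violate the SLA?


W ~ Exponential(μ−λ) for M/M/1.
μ − λ = 51.39 − 20.74 = 30.6500
P(W > t) = e^{−(μ−λ)t} = e^{−2.3049} = 0.099771

Final: 0.099771


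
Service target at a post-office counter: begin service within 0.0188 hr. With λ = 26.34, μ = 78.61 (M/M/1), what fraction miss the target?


ρ = 26.34/78.61 = 0.3351
P(Wq > t) = ρ·e^{−(μ−λ)t} = 0.3351·e^{−0.9827}
= 0.3351·0.374308 = 0.125420

Final: 0.125420


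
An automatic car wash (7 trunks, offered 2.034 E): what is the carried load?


B(7,2.034) = 0.003743 (Erlang-B)
Carried load = a(1 − B) = 2.034·(1 − 0.003743) = 2.034·0.996257 = 2.0264 E

Final: 2.0264 Erlangs


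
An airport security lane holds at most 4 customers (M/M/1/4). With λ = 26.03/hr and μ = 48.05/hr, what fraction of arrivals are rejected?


ρ = λ/μ = 26.03/48.05 = 0.5417
P_K = (1−ρ)ρ^K/(1−ρ^(K+1)) = (0.4583·0.086124)/(1 − 0.046656)
= 0.039468/0.953344 = 0.041400

Final: 0.041400


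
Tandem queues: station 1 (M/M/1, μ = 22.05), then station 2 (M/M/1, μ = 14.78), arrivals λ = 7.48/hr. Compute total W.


Each node sees arrival rate λ = 7.48/hr (tandem ⇒ throughput preserved).
W₁ = 1/(μ₁−λ) = 1/(22.05−7.48) = 0.06863 hr
W₂ = 1/(μ₂−λ) = 1/(14.78−7.48) = 0.13699 hr
W_total = W₁ + W₂ = 0.06863 + 0.13699 = 0.20562 hr

Final: 0.20562 hr


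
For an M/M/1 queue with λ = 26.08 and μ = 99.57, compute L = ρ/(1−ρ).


ρ = λ/μ = 26.08/99.57 = 0.2619
L = ρ/(1−ρ) = 0.2619/(1 − 0.2619) = 0.2619/0.7381 = 0.3549

Final: 0.3549


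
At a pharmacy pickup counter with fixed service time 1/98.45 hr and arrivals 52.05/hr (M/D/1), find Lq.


ρ = 52.05/98.45 = 0.5287
M/D/1: Lq = ρ²/(2(1−ρ)) = 0.2795/(2·0.4713) = 0.29654

Final: 0.29654


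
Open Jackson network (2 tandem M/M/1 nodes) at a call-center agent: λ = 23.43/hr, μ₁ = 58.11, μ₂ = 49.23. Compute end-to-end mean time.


Each node sees arrival rate λ = 23.43/hr (tandem ⇒ throughput preserved).
W₁ = 1/(μ₁−λ) = 1/(58.11−23.43) = 0.02884 hr
W₂ = 1/(μ₂−λ) = 1/(49.23−23.43) = 0.03876 hr
W_total = W₁ + W₂ = 0.02884 + 0.03876 = 0.06759 hr

Final: 0.06759 hr


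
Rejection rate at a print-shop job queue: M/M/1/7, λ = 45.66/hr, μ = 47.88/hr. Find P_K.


ρ = λ/μ = 45.66/47.88 = 0.9536
P_K = (1−ρ)ρ^K/(1−ρ^(K+1)) = (0.04637·0.717253)/(1 − 0.683997)
= 0.033256/0.316003 = 0.105240

Final: 0.105240


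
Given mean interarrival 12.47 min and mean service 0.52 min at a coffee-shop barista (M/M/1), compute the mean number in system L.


λ = 60/12.47 = 4.8115 /hr
μ = 60/0.52 = 115.3846 /hr
ρ = λ/μ = 4.8115/115.3846 = 0.04170
L = ρ/(1−ρ) = 0.04170/0.9583 = 0.04351

Final: 0.04351


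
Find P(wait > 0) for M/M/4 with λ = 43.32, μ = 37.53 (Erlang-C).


a = λ/μ = 1.1543; ρ = a/4 = 0.2886
P₀ = 0.314392 (from M/M/c formula)
C(c,a) = [a^c/(c!(1−ρ))]·P₀ = [1.77517/(24·0.7114)]·0.314392
= 0.10397·0.314392 = 0.032686

Final: 0.032686


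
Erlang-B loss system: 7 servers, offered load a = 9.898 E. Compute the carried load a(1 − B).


B(7,9.898) = 0.404463 (Erlang-B)
Carried load = a(1 − B) = 9.898·(1 − 0.404463) = 9.898·0.595537 = 5.8946 E

Final: 5.8946 Erlangs


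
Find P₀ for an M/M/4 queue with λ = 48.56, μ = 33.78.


a = λ/μ = 48.56/33.78 = 1.4375; ρ = a/c = 0.3594
Σ_{k=0}^{3} a^k/k! (terms k=0..3) = 1.00000 + 1.43754 + 1.03326 + 0.49511 = 3.96591
Tail: a^4/(4!(1−ρ)) = 4.27047/(24·0.6406) = 0.27776
P₀ = 1/(3.96591 + 0.27776) = 1/4.24367 = 0.235645

Final: 0.235645


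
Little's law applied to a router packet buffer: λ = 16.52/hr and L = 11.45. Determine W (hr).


W = L/λ = 11.45/16.52 = 0.6931 hr

Final: 0.6931 hr


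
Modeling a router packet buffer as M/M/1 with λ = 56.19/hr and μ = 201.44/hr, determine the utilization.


ρ = λ/μ = 56.19/201.44 = 0.2789

Final: 0.2789


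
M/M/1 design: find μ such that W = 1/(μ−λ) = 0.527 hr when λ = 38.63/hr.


W = 1/(μ−λ) ⇒ μ − λ = 1/W = 1/0.527 = 1.8975
μ = λ + 1/W = 38.63 + 1.8975 = 40.5275 per hr

Final: 40.5275 /hr


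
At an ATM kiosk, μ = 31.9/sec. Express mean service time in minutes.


Mean service time = 1/μ = 1/31.9 second = 0.03135 second
In minutes: 0.03135 × 0.0166667 = 0.0005225 min

Final: 0.0005225 min


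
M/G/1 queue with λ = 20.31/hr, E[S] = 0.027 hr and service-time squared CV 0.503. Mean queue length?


ρ = λ·E[S] = 20.31·0.027 = 0.5484
Lq = ρ²(1+C_s²)/(2(1−ρ)) = 0.3007·(1+0.503)/(2·0.4516)
= 0.3007·1.5030/0.9033 = 0.50037

Final: 0.50037


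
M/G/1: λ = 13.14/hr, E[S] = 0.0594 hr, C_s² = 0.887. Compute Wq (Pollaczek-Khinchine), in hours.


ρ = λ·E[S] = 13.14·0.0594 = 0.7805
E[S²] = E[S]²(1+C_s²) = 0.0594²·(1+0.887) = 0.006658
Wq = λ·E[S²]/(2(1−ρ)) = 13.14·0.006658/(2·0.2195) = 0.19930 hr

Final: 0.19930 hr


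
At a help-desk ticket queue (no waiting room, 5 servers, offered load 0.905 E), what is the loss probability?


B(c,a) = (a^c/c!) / Σ_{k=0}^{c} a^k/k!
a^5/5! = 0.005059
Σ terms (k=0..5): 1.00000 + 0.90500 + 0.40951 + 0.12354 + 0.02795 + 0.005059 = 2.471058
B = 0.005059/2.471058 = 0.002047

Final: 0.002047


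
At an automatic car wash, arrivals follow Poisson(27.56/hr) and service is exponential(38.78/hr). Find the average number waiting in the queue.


ρ = 27.56/38.78 = 0.7107
Lq = ρ²/(1−ρ) = 0.5051/0.2893 = 1.7457

Final: 1.7457


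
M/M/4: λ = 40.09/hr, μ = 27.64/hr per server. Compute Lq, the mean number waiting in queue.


a = λ/μ = 1.4504; ρ = a/4 = 0.3626
P₀ = 0.232548
Lq = P₀·a^c·ρ / (c!·(1−ρ)²) = 0.232548·4.42580·0.3626/(24·0.40627)
= 0.03828

Final: 0.03828


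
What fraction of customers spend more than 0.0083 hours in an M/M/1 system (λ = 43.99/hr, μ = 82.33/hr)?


W ~ Exponential(μ−λ) for M/M/1.
μ − λ = 82.33 − 43.99 = 38.3400
P(W > t) = e^{−(μ−λ)t} = e^{−0.3182} = 0.727441

Final: 0.727441


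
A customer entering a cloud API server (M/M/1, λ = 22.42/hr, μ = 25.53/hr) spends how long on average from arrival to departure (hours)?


W = 1/(μ−λ) = 1/(25.53 − 22.42) = 1/3.11 = 0.3215 hr

Final: 0.3215 hr


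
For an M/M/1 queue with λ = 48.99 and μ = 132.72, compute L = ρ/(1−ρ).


ρ = λ/μ = 48.99/132.72 = 0.3691
L = ρ/(1−ρ) = 0.3691/(1 − 0.3691) = 0.3691/0.6309 = 0.5851

Final: 0.5851


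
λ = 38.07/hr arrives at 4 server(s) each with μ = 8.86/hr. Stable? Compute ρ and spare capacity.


Total capacity cμ = 4·8.86 = 35.44/hr
ρ = λ/(cμ) = 38.07/35.44 = 1.0742
Stable ⇔ ρ < 1: NO
Spare capacity = cμ − λ = 35.44 − 38.07 = -2.63/hr

Final: ρ = 1.0742; unstable; margin = -2.63/hr


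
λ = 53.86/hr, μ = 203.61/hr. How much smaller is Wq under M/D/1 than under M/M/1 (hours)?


ρ = 53.86/203.61 = 0.2645
Wq(M/M/1) = ρ/(μ−λ) = 0.2645/149.75 = 0.001766 hr
Wq(M/D/1) = ρ/(2(μ−λ)) = 0.0008832 hr
Savings = 0.001766 − 0.0008832 = 0.0008832 hr

Final: 0.0008832 hr


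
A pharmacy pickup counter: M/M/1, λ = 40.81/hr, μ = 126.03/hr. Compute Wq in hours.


ρ = 40.81/126.03 = 0.3238
Wq = ρ/(μ−λ) = 0.3238/(126.03 − 40.81) = 0.3238/85.22 = 0.003800 hr

Final: 0.003800 hr


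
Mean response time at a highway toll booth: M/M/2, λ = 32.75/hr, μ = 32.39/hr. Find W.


a = 1.0111; ρ = 0.5056; P₀ = 0.328412
Lq = P₀·a^c·ρ/(c!(1−ρ)²) = 0.34716
Wq = Lq/λ = 0.34716/32.75 = 0.01060 hr
W = Wq + 1/μ = 0.01060 + 0.03087 = 0.04147 hr

Final: 0.04147 hr


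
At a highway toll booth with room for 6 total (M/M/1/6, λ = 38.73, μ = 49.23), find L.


ρ = 38.73/49.23 = 0.7867
L = ρ[1 − (K+1)ρ^K + Kρ^(K+1)] / [(1−ρ)(1−ρ^(K+1))]
Numerator: 0.7867·(1 − 7·0.237086 + 6·0.186519) = 0.361506
Denominator: (0.2133)·(0.813481) = 0.173503
L = 0.361506/0.173503 = 2.0836

Final: 2.0836


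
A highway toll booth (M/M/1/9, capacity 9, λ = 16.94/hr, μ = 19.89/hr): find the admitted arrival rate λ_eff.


ρ = 0.8517; P_K = (1−ρ)ρ^9/(1−ρ^10) = 0.043757
λ_eff = λ(1 − P_K) = 16.94·(1 − 0.043757) = 16.94·0.956243 = 16.1988 /hr

Final: 16.1988 /hr


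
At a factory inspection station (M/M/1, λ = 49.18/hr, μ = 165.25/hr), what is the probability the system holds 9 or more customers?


ρ = 49.18/165.25 = 0.2976
P(N ≥ n) = ρ^n = 0.2976^9 = 0.00001832

Final: 0.00001832


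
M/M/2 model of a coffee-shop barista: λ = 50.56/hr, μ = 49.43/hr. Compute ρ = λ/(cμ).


ρ = λ/(cμ) = 50.56/(2·49.43) = 50.56/98.86 = 0.5114

Final: 0.5114


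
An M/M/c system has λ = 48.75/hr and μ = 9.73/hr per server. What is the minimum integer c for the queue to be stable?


Stability requires cμ > λ ⇔ c > λ/μ.
λ/μ = 48.75/9.73 = 5.0103
Minimum integer c = ⌊5.0103⌋ + 1 = 6
Check: 6·9.73 = 58.38 > 48.75, while 5·9.73 = 48.65 ≤ 48.75

Final: 6 servers


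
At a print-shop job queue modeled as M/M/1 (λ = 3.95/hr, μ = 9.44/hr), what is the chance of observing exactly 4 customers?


ρ = 3.95/9.44 = 0.4184
P_n = (1−ρ)·ρ^n = (1 − 0.4184)·0.4184^4 = 0.5816·0.030655 = 0.017828

Final: 0.017828


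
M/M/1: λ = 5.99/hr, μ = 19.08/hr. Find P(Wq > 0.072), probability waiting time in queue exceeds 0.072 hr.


ρ = 5.99/19.08 = 0.3139
P(Wq > t) = ρ·e^{−(μ−λ)t} = 0.3139·e^{−0.9425}
= 0.3139·0.389660 = 0.122330

Final: 0.122330


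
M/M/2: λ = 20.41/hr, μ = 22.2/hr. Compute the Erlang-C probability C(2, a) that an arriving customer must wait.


a = λ/μ = 0.9194; ρ = a/2 = 0.4597
P₀ = 0.370159 (from M/M/c formula)
C(c,a) = [a^c/(c!(1−ρ))]·P₀ = [0.84524/(2·0.5403)]·0.370159
= 0.78217·0.370159 = 0.289528

Final: 0.289528


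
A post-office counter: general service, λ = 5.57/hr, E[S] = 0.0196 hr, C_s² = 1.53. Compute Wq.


ρ = λ·E[S] = 5.57·0.0196 = 0.1092
E[S²] = E[S]²(1+C_s²) = 0.0196²·(1+1.53) = 0.0009719
Wq = λ·E[S²]/(2(1−ρ)) = 5.57·0.0009719/(2·0.8908) = 0.003039 hr

Final: 0.003039 hr


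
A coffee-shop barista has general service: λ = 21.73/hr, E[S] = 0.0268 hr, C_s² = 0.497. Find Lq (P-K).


ρ = λ·E[S] = 21.73·0.0268 = 0.5824
Lq = ρ²(1+C_s²)/(2(1−ρ)) = 0.3391·(1+0.497)/(2·0.4176)
= 0.3391·1.4970/0.8353 = 0.60783

Final: 0.60783


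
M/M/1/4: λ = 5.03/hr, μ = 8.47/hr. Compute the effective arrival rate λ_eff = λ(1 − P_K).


ρ = 0.5939; P_K = (1−ρ)ρ^4/(1−ρ^5) = 0.054543
λ_eff = λ(1 − P_K) = 5.03·(1 − 0.054543) = 5.03·0.945457 = 4.7556 /hr

Final: 4.7556 /hr


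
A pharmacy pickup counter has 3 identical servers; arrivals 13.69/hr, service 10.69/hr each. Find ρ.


ρ = λ/(cμ) = 13.69/(3·10.69) = 13.69/32.07 = 0.4269

Final: 0.4269


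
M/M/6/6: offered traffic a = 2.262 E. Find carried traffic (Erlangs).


B(6,2.262) = 0.019543 (Erlang-B)
Carried load = a(1 − B) = 2.262·(1 − 0.019543) = 2.262·0.980457 = 2.2178 E

Final: 2.2178 Erlangs


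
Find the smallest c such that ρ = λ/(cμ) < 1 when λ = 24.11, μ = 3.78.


Stability requires cμ > λ ⇔ c > λ/μ.
λ/μ = 24.11/3.78 = 6.3783
Minimum integer c = ⌊6.3783⌋ + 1 = 7
Check: 7·3.78 = 26.46 > 24.11, while 6·3.78 = 22.68 ≤ 24.11

Final: 7 servers


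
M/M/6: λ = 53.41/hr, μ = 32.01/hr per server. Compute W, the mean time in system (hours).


a = 1.6685; ρ = 0.2781; P₀ = 0.188430
Lq = P₀·a^c·ρ/(c!(1−ρ)²) = 0.003013
Wq = Lq/λ = 0.003013/53.41 = 0.00005642 hr
W = Wq + 1/μ = 0.00005642 + 0.03124 = 0.03130 hr

Final: 0.03130 hr


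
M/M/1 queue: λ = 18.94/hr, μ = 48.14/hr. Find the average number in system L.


ρ = λ/μ = 18.94/48.14 = 0.3934
L = ρ/(1−ρ) = 0.3934/(1 − 0.3934) = 0.3934/0.6066 = 0.6486

Final: 0.6486


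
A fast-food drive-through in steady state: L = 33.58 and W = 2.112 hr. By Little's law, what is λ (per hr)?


λ = L/W = 33.58/2.112 = 15.8996 /hr

Final: 15.8996 /hr


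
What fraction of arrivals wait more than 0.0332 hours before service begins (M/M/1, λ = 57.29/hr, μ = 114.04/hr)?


ρ = 57.29/114.04 = 0.5024
P(Wq > t) = ρ·e^{−(μ−λ)t} = 0.5024·e^{−1.8841}
= 0.5024·0.151966 = 0.076343

Final: 0.076343


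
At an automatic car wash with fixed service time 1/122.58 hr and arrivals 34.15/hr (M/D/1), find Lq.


ρ = 34.15/122.58 = 0.2786
M/D/1: Lq = ρ²/(2(1−ρ)) = 0.07761/(2·0.7214) = 0.05379

Final: 0.05379


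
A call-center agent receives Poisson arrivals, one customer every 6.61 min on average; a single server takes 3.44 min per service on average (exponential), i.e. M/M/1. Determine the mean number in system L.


λ = 60/6.61 = 9.0772 /hr
μ = 60/3.44 = 17.4419 /hr
ρ = λ/μ = 9.0772/17.4419 = 0.5204
L = ρ/(1−ρ) = 0.5204/0.4796 = 1.0852

Final: 1.0852


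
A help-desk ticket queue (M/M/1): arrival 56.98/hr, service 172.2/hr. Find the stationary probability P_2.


ρ = 56.98/172.2 = 0.3309
P_n = (1−ρ)·ρ^n = (1 − 0.3309)·0.3309^2 = 0.6691·0.109491 = 0.073261

Final: 0.073261


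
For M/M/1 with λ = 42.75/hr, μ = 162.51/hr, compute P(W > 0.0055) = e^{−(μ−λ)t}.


W ~ Exponential(μ−λ) for M/M/1.
μ − λ = 162.51 − 42.75 = 119.7600
P(W > t) = e^{−(μ−λ)t} = e^{−0.6587} = 0.517534

Final: 0.517534


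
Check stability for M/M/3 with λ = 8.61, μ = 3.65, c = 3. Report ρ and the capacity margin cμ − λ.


Total capacity cμ = 3·3.65 = 10.95/hr
ρ = λ/(cμ) = 8.61/10.95 = 0.7863
Stable ⇔ ρ < 1: YES
Spare capacity = cμ − λ = 10.95 − 8.61 = 2.34/hr

Final: ρ = 0.7863; stable; margin = 2.34/hr


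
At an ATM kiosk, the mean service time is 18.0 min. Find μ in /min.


μ = 1/(service time) in consistent units.
1 minute = 1 min, so μ = 1/18.0 = 0.05556 per minute

Final: 0.05556 /min


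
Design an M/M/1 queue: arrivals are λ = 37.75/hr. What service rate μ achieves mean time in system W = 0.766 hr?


W = 1/(μ−λ) ⇒ μ − λ = 1/W = 1/0.766 = 1.3055
μ = λ + 1/W = 37.75 + 1.3055 = 39.0555 per hr

Final: 39.0555 /hr


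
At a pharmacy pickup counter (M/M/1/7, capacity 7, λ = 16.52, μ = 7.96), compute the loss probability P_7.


ρ = λ/μ = 16.52/7.96 = 2.0754
P_K = (1−ρ)ρ^K/(1−ρ^(K+1)) = (-1.0754·165.836005)/(1 − 344.172211)
= -178.336206/-343.172211 = 0.519670

Final: 0.519670


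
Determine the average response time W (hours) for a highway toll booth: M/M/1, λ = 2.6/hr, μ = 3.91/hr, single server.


W = 1/(μ−λ) = 1/(3.91 − 2.6) = 1/1.31 = 0.7634 hr

Final: 0.7634 hr


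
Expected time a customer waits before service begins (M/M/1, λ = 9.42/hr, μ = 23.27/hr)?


ρ = 9.42/23.27 = 0.4048
Wq = ρ/(μ−λ) = 0.4048/(23.27 − 9.42) = 0.4048/13.85 = 0.02923 hr

Final: 0.02923 hr


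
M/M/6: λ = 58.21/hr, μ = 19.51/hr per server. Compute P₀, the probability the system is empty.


a = λ/μ = 58.21/19.51 = 2.9836; ρ = a/c = 0.4973
Σ_{k=0}^{5} a^k/k! (terms k=0..5) = 1.00000 + 2.98360 + 4.45093 + 4.42659 + 3.30179 + 1.97025 = 18.13316
Tail: a^6/(6!(1−ρ)) = 705.41060/(720·0.5027) = 1.94882
P₀ = 1/(18.13316 + 1.94882) = 1/20.08198 = 0.049796

Final: 0.049796


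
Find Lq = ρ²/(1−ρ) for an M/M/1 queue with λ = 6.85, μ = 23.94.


ρ = 6.85/23.94 = 0.2861
Lq = ρ²/(1−ρ) = 0.08187/0.7139 = 0.1147

Final: 0.1147


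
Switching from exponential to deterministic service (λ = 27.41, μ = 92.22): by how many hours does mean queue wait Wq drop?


ρ = 27.41/92.22 = 0.2972
Wq(M/M/1) = ρ/(μ−λ) = 0.2972/64.81 = 0.004586 hr
Wq(M/D/1) = ρ/(2(μ−λ)) = 0.002293 hr
Savings = 0.004586 − 0.002293 = 0.002293 hr

Final: 0.002293 hr


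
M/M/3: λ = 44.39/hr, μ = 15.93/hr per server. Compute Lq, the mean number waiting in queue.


a = λ/μ = 2.7866; ρ = a/3 = 0.9289
P₀ = 0.017136
Lq = P₀·a^c·ρ / (c!·(1−ρ)²) = 0.017136·21.63755·0.9289/(6·0.005062)
= 11.34017

Final: 11.34017


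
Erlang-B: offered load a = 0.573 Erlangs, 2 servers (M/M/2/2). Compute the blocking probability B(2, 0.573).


B(c,a) = (a^c/c!) / Σ_{k=0}^{c} a^k/k!
a^2/2! = 0.164164
Σ terms (k=0..2): 1.00000 + 0.57300 + 0.16416 = 1.737165
B = 0.164164/1.737165 = 0.094501

Final: 0.094501


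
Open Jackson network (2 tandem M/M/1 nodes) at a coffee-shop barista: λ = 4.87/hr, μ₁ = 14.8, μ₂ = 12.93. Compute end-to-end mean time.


Each node sees arrival rate λ = 4.87/hr (tandem ⇒ throughput preserved).
W₁ = 1/(μ₁−λ) = 1/(14.8−4.87) = 0.10070 hr
W₂ = 1/(μ₂−λ) = 1/(12.93−4.87) = 0.12407 hr
W_total = W₁ + W₂ = 0.10070 + 0.12407 = 0.22477 hr

Final: 0.22477 hr


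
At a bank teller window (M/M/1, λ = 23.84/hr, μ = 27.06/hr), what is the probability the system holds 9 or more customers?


ρ = 23.84/27.06 = 0.8810
P(N ≥ n) = ρ^n = 0.8810^9 = 0.319747

Final: 0.319747


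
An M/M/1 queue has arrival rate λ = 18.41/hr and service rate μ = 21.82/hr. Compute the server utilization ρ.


ρ = λ/μ = 18.41/21.82 = 0.8437

Final: 0.8437


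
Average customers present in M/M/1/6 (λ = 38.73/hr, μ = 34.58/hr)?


ρ = 38.73/34.58 = 1.1200
L = ρ[1 − (K+1)ρ^K + Kρ^(K+1)] / [(1−ρ)(1−ρ^(K+1))]
Numerator: 1.1200·(1 − 7·1.973945 + 6·2.210841) = 0.501129
Denominator: (-0.1200)·(-1.210841) = 0.145315
L = 0.501129/0.145315 = 3.4486

Final: 3.4486


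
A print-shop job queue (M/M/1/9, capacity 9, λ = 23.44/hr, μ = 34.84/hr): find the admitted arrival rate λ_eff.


ρ = 0.6728; P_K = (1−ρ)ρ^9/(1−ρ^10) = 0.009420
λ_eff = λ(1 − P_K) = 23.44·(1 − 0.009420) = 23.44·0.990580 = 23.2192 /hr

Final: 23.2192 /hr


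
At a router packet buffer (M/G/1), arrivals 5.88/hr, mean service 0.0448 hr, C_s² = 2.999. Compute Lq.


ρ = λ·E[S] = 5.88·0.0448 = 0.2634
Lq = ρ²(1+C_s²)/(2(1−ρ)) = 0.06939·(1+2.999)/(2·0.7366)
= 0.06939·3.9990/1.4732 = 0.18837

Final: 0.18837


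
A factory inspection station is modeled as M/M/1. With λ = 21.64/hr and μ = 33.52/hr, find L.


ρ = λ/μ = 21.64/33.52 = 0.6456
L = ρ/(1−ρ) = 0.6456/(1 − 0.6456) = 0.6456/0.3544 = 1.8215

Final: 1.8215


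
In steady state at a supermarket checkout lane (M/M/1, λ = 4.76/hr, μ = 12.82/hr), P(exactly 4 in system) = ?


ρ = 4.76/12.82 = 0.3713
P_n = (1−ρ)·ρ^n = (1 − 0.3713)·0.3713^4 = 0.6287·0.019005 = 0.011949

Final: 0.011949


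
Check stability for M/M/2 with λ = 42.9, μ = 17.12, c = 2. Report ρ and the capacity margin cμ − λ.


Total capacity cμ = 2·17.12 = 34.24/hr
ρ = λ/(cμ) = 42.9/34.24 = 1.2529
Stable ⇔ ρ < 1: NO
Spare capacity = cμ − λ = 34.24 − 42.9 = -8.66/hr

Final: ρ = 1.2529; unstable; margin = -8.66/hr


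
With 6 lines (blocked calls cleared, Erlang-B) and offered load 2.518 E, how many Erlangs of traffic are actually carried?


B(6,2.518) = 0.028965 (Erlang-B)
Carried load = a(1 − B) = 2.518·(1 − 0.028965) = 2.518·0.971035 = 2.4451 E

Final: 2.4451 Erlangs


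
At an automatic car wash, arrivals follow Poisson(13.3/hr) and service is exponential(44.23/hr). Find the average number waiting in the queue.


ρ = 13.3/44.23 = 0.3007
Lq = ρ²/(1−ρ) = 0.09042/0.6993 = 0.1293

Final: 0.1293


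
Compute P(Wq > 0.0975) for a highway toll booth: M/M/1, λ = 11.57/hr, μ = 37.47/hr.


ρ = 11.57/37.47 = 0.3088
P(Wq > t) = ρ·e^{−(μ−λ)t} = 0.3088·e^{−2.5252}
= 0.3088·0.080038 = 0.024714

Final: 0.024714


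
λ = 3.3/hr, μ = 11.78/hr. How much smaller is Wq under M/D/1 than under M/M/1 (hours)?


ρ = 3.3/11.78 = 0.2801
Wq(M/M/1) = ρ/(μ−λ) = 0.2801/8.48 = 0.03303 hr
Wq(M/D/1) = ρ/(2(μ−λ)) = 0.01652 hr
Savings = 0.03303 − 0.01652 = 0.01652 hr

Final: 0.01652 hr


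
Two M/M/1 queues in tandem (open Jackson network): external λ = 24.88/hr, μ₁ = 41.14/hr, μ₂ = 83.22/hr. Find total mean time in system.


Each node sees arrival rate λ = 24.88/hr (tandem ⇒ throughput preserved).
W₁ = 1/(μ₁−λ) = 1/(41.14−24.88) = 0.06150 hr
W₂ = 1/(μ₂−λ) = 1/(83.22−24.88) = 0.01714 hr
W_total = W₁ + W₂ = 0.06150 + 0.01714 = 0.07864 hr

Final: 0.07864 hr


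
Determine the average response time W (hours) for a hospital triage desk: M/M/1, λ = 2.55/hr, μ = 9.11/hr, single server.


W = 1/(μ−λ) = 1/(9.11 − 2.55) = 1/6.56 = 0.1524 hr

Final: 0.1524 hr


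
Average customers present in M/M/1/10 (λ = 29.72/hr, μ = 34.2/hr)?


ρ = 29.72/34.2 = 0.8690
L = ρ[1 − (K+1)ρ^K + Kρ^(K+1)] / [(1−ρ)(1−ρ^(K+1))]
Numerator: 0.8690·(1 − 11·0.245599 + 10·0.213427) = 0.376002
Denominator: (0.1310)·(0.786573) = 0.103036
L = 0.376002/0.103036 = 3.6492

Final: 3.6492


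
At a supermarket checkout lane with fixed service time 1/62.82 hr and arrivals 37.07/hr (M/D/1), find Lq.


ρ = 37.07/62.82 = 0.5901
M/D/1: Lq = ρ²/(2(1−ρ)) = 0.3482/(2·0.4099) = 0.42476

Final: 0.42476


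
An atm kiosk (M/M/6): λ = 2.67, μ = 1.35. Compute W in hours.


a = 1.9778; ρ = 0.3296; P₀ = 0.138185
Lq = P₀·a^c·ρ/(c!(1−ρ)²) = 0.008425
Wq = Lq/λ = 0.008425/2.67 = 0.003156 hr
W = Wq + 1/μ = 0.003156 + 0.74074 = 0.74390 hr

Final: 0.74390 hr


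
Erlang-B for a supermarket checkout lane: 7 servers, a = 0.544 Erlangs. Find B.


B(c,a) = (a^c/c!) / Σ_{k=0}^{c} a^k/k!
a^7/7! = 0.000002797
Σ terms (k=0..7): 1.00000 + 0.54400 + 0.14797 + 0.02683 + 0.003649 + 0.0003970 + 0.00003600 + 0.000002797 = 1.722884
B = 0.000002797/1.722884 = 0.000001624

Final: 0.000001624


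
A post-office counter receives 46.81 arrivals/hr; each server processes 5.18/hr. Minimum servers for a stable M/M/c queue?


Stability requires cμ > λ ⇔ c > λ/μ.
λ/μ = 46.81/5.18 = 9.0367
Minimum integer c = ⌊9.0367⌋ + 1 = 10
Check: 10·5.18 = 51.80 > 46.81, while 9·5.18 = 46.62 ≤ 46.81

Final: 10 servers


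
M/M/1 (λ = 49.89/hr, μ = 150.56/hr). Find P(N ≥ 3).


ρ = 49.89/150.56 = 0.3314
P(N ≥ n) = ρ^n = 0.3314^3 = 0.036384

Final: 0.036384


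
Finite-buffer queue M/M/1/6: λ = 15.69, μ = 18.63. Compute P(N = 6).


ρ = λ/μ = 15.69/18.63 = 0.8422
P_K = (1−ρ)ρ^K/(1−ρ^(K+1)) = (0.1578·0.356829)/(1 − 0.300518)
= 0.056311/0.699482 = 0.080504

Final: 0.080504


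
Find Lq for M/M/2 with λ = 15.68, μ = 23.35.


a = λ/μ = 0.6715; ρ = a/2 = 0.3358
P₀ = 0.497275
Lq = P₀·a^c·ρ / (c!·(1−ρ)²) = 0.497275·0.45094·0.3358/(2·0.44121)
= 0.08532

Final: 0.08532


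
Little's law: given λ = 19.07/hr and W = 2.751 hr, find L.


L = λW = 19.07·2.751 = 52.4616

Final: 52.4616


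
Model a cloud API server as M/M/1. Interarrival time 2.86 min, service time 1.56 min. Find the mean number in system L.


λ = 60/2.86 = 20.9790 /hr
μ = 60/1.56 = 38.4615 /hr
ρ = λ/μ = 20.9790/38.4615 = 0.5455
L = ρ/(1−ρ) = 0.5455/0.4545 = 1.2000

Final: 1.2000


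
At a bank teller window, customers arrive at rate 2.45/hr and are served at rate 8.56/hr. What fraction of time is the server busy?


ρ = λ/μ = 2.45/8.56 = 0.2862

Final: 0.2862


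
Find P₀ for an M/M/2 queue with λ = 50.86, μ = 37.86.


a = λ/μ = 50.86/37.86 = 1.3434; ρ = a/c = 0.6717
Σ_{k=0}^{1} a^k/k! (terms k=0..1) = 1.00000 + 1.34337 = 2.34337
Tail: a^2/(2!(1−ρ)) = 1.80464/(2·0.3283) = 2.74834
P₀ = 1/(2.34337 + 2.74834) = 1/5.09171 = 0.196398

Final: 0.196398


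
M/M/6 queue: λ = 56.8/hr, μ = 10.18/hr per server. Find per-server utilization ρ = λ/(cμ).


ρ = λ/(cμ) = 56.8/(6·10.18) = 56.8/61.08 = 0.9299

Final: 0.9299


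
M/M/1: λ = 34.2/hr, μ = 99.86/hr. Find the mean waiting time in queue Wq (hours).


ρ = 34.2/99.86 = 0.3425
Wq = ρ/(μ−λ) = 0.3425/(99.86 − 34.2) = 0.3425/65.66 = 0.005216 hr

Final: 0.005216 hr


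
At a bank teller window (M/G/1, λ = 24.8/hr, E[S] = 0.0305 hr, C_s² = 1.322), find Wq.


ρ = λ·E[S] = 24.8·0.0305 = 0.7564
E[S²] = E[S]²(1+C_s²) = 0.0305²·(1+1.322) = 0.002160
Wq = λ·E[S²]/(2(1−ρ)) = 24.8·0.002160/(2·0.2436) = 0.10995 hr

Final: 0.10995 hr


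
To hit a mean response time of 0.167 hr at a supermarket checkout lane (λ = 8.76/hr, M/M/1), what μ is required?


W = 1/(μ−λ) ⇒ μ − λ = 1/W = 1/0.167 = 5.9880
μ = λ + 1/W = 8.76 + 5.9880 = 14.7480 per hr

Final: 14.7480 /hr


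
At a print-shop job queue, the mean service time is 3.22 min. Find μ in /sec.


μ = 1/(service time) in consistent units.
1 second = 0.0166667 min, so μ = 0.0166667/3.22 = 0.005176 per second

Final: 0.005176 /sec


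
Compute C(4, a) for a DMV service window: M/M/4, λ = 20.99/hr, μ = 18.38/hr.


a = λ/μ = 1.1420; ρ = a/4 = 0.2855
P₀ = 0.318319 (from M/M/c formula)
C(c,a) = [a^c/(c!(1−ρ))]·P₀ = [1.70086/(24·0.7145)]·0.318319
= 0.09919·0.318319 = 0.031573

Final: 0.031573


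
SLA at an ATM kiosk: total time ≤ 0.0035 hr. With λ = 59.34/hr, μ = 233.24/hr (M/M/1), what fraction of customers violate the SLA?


W ~ Exponential(μ−λ) for M/M/1.
μ − λ = 233.24 − 59.34 = 173.9000
P(W > t) = e^{−(μ−λ)t} = e^{−0.6087} = 0.544085

Final: 0.544085


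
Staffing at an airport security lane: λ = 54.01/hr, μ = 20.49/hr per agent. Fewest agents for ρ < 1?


Stability requires cμ > λ ⇔ c > λ/μ.
λ/μ = 54.01/20.49 = 2.6359
Minimum integer c = ⌊2.6359⌋ + 1 = 3
Check: 3·20.49 = 61.47 > 54.01, while 2·20.49 = 40.98 ≤ 54.01

Final: 3 servers


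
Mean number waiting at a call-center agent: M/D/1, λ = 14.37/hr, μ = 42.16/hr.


ρ = 14.37/42.16 = 0.3408
M/D/1: Lq = ρ²/(2(1−ρ)) = 0.1162/(2·0.6592) = 0.08812

Final: 0.08812


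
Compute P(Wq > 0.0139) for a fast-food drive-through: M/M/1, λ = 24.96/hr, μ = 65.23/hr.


ρ = 24.96/65.23 = 0.3826
P(Wq > t) = ρ·e^{−(μ−λ)t} = 0.3826·e^{−0.5598}
= 0.3826·0.571350 = 0.218625

Final: 0.218625


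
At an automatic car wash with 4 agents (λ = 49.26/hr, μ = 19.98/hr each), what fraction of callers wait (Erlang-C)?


a = λ/μ = 2.4655; ρ = a/4 = 0.6164
P₀ = 0.076832 (from M/M/c formula)
C(c,a) = [a^c/(c!(1−ρ))]·P₀ = [36.94840/(24·0.3836)]·0.076832
= 4.01299·0.076832 = 0.308325

Final: 0.308325


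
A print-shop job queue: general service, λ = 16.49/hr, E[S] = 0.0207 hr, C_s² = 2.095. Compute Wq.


ρ = λ·E[S] = 16.49·0.0207 = 0.3413
E[S²] = E[S]²(1+C_s²) = 0.0207²·(1+2.095) = 0.001326
Wq = λ·E[S²]/(2(1−ρ)) = 16.49·0.001326/(2·0.6587) = 0.01660 hr

Final: 0.01660 hr


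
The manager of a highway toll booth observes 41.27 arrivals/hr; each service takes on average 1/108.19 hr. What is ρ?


ρ = λ/μ = 41.27/108.19 = 0.3815

Final: 0.3815


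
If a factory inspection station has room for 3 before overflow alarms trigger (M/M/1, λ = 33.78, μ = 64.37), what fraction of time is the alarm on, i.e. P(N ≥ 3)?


ρ = 33.78/64.37 = 0.5248
P(N ≥ n) = ρ^n = 0.5248^3 = 0.144520

Final: 0.144520


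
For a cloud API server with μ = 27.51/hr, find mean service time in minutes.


Mean service time = 1/μ = 1/27.51 hour = 0.03635 hour
In minutes: 0.03635 × 60 = 2.1810 min

Final: 2.1810 min


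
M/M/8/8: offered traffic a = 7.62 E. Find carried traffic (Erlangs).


B(8,7.62) = 0.214263 (Erlang-B)
Carried load = a(1 − B) = 7.62·(1 − 0.214263) = 7.62·0.785737 = 5.9873 E

Final: 5.9873 Erlangs


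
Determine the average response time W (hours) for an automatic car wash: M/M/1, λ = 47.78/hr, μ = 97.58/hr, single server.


W = 1/(μ−λ) = 1/(97.58 − 47.78) = 1/49.80 = 0.02008 hr

Final: 0.02008 hr


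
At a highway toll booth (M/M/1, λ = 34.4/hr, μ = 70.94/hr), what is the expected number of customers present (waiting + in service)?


ρ = λ/μ = 34.4/70.94 = 0.4849
L = ρ/(1−ρ) = 0.4849/(1 − 0.4849) = 0.4849/0.5151 = 0.9414

Final: 0.9414


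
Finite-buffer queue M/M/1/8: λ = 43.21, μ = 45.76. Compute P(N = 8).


ρ = λ/μ = 43.21/45.76 = 0.9443
P_K = (1−ρ)ρ^K/(1−ρ^(K+1)) = (0.05573·0.632100)/(1 − 0.596876)
= 0.035224/0.403124 = 0.087378

Final: 0.087378


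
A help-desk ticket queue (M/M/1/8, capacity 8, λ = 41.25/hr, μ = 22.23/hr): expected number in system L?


ρ = 41.25/22.23 = 1.8556
L = ρ[1 − (K+1)ρ^K + Kρ^(K+1)] / [(1−ρ)(1−ρ^(K+1))]
Numerator: 1.8556·(1 − 9·140.564587 + 8·260.831724) = 1526.365987
Denominator: (-0.8556)·(-259.831724) = 222.312163
L = 1526.365987/222.312163 = 6.8659

Final: 6.8659


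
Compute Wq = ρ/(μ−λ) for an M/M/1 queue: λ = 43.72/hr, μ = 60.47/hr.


ρ = 43.72/60.47 = 0.7230
Wq = ρ/(μ−λ) = 0.7230/(60.47 − 43.72) = 0.7230/16.75 = 0.04316 hr

Final: 0.04316 hr


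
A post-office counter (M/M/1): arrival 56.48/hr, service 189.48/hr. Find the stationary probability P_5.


ρ = 56.48/189.48 = 0.2981
P_n = (1−ρ)·ρ^n = (1 − 0.2981)·0.2981^5 = 0.7019·0.002353 = 0.001652

Final: 0.001652


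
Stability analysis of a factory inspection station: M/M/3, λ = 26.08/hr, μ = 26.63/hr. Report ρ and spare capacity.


Total capacity cμ = 3·26.63 = 79.89/hr
ρ = λ/(cμ) = 26.08/79.89 = 0.3264
Stable ⇔ ρ < 1: YES
Spare capacity = cμ − λ = 79.89 − 26.08 = 53.81/hr

Final: ρ = 0.3264; stable; margin = 53.81/hr


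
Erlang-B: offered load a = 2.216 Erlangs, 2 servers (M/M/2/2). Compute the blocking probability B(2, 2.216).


B(c,a) = (a^c/c!) / Σ_{k=0}^{c} a^k/k!
a^2/2! = 2.455328
Σ terms (k=0..2): 1.00000 + 2.21600 + 2.45533 = 5.671328
B = 2.455328/5.671328 = 0.432937

Final: 0.432937


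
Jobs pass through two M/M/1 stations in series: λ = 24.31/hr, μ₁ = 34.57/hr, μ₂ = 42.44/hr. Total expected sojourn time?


Each node sees arrival rate λ = 24.31/hr (tandem ⇒ throughput preserved).
W₁ = 1/(μ₁−λ) = 1/(34.57−24.31) = 0.09747 hr
W₂ = 1/(μ₂−λ) = 1/(42.44−24.31) = 0.05516 hr
W_total = W₁ + W₂ = 0.09747 + 0.05516 = 0.15262 hr

Final: 0.15262 hr


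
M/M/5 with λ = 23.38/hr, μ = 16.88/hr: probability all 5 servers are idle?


a = λ/μ = 23.38/16.88 = 1.3851; ρ = a/c = 0.2770
Σ_{k=0}^{4} a^k/k! (terms k=0..4) = 1.00000 + 1.38507 + 0.95921 + 0.44286 + 0.15335 = 3.94049
Tail: a^5/(5!(1−ρ)) = 5.09754/(120·0.7230) = 0.05876
P₀ = 1/(3.94049 + 0.05876) = 1/3.99924 = 0.250047

Final: 0.250047


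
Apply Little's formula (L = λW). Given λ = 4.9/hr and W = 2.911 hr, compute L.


L = λW = 4.9·2.911 = 14.2639

Final: 14.2639


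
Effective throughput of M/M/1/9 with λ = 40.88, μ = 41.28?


ρ = 0.9903; P_K = (1−ρ)ρ^9/(1−ρ^10) = 0.095675
λ_eff = λ(1 − P_K) = 40.88·(1 − 0.095675) = 40.88·0.904325 = 36.9688 /hr

Final: 36.9688 /hr


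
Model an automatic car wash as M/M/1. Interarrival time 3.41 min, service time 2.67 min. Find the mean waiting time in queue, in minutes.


λ = 60/3.41 = 17.5953 /hr
μ = 60/2.67 = 22.4719 /hr
ρ = λ/μ = 17.5953/22.4719 = 0.7830
Wq = ρ/(μ−λ) = 0.7830/(22.4719−17.5953) = 0.16056 hr
In minutes: 0.16056·60 = 9.634 min

Final: 9.634 min


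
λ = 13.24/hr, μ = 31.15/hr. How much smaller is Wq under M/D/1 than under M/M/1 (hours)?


ρ = 13.24/31.15 = 0.4250
Wq(M/M/1) = ρ/(μ−λ) = 0.4250/17.91 = 0.02373 hr
Wq(M/D/1) = ρ/(2(μ−λ)) = 0.01187 hr
Savings = 0.02373 − 0.01187 = 0.01187 hr

Final: 0.01187 hr


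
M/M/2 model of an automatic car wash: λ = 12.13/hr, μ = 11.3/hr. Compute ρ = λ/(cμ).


ρ = λ/(cμ) = 12.13/(2·11.3) = 12.13/22.60 = 0.5367

Final: 0.5367


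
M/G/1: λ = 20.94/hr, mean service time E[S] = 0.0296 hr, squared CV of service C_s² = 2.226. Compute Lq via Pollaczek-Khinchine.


ρ = λ·E[S] = 20.94·0.0296 = 0.6198
Lq = ρ²(1+C_s²)/(2(1−ρ)) = 0.3842·(1+2.226)/(2·0.3802)
= 0.3842·3.2260/0.7604 = 1.63000

Final: 1.63000


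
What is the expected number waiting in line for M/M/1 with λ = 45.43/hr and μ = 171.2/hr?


ρ = 45.43/171.2 = 0.2654
Lq = ρ²/(1−ρ) = 0.07042/0.7346 = 0.09585

Final: 0.09585


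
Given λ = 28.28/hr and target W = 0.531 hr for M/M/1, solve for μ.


W = 1/(μ−λ) ⇒ μ − λ = 1/W = 1/0.531 = 1.8832
μ = λ + 1/W = 28.28 + 1.8832 = 30.1632 per hr

Final: 30.1632 /hr


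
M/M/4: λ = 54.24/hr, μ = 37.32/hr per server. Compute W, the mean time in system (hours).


a = 1.4534; ρ = 0.3633; P₀ = 0.231847
Lq = P₀·a^c·ρ/(c!(1−ρ)²) = 0.03864
Wq = Lq/λ = 0.03864/54.24 = 0.0007123 hr
W = Wq + 1/μ = 0.0007123 + 0.02680 = 0.02751 hr

Final: 0.02751 hr


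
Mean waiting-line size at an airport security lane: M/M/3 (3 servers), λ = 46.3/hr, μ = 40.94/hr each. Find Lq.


a = λ/μ = 1.1309; ρ = a/3 = 0.3770
P₀ = 0.316721
Lq = P₀·a^c·ρ / (c!·(1−ρ)²) = 0.316721·1.44644·0.3770/(6·0.38816)
= 0.07415

Final: 0.07415


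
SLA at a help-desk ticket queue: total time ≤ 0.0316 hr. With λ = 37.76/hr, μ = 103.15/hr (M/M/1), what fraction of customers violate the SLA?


W ~ Exponential(μ−λ) for M/M/1.
μ − λ = 103.15 − 37.76 = 65.3900
P(W > t) = e^{−(μ−λ)t} = e^{−2.0663} = 0.126650

Final: 0.126650


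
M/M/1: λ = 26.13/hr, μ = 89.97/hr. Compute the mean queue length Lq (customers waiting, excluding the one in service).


ρ = 26.13/89.97 = 0.2904
Lq = ρ²/(1−ρ) = 0.08435/0.7096 = 0.1189

Final: 0.1189


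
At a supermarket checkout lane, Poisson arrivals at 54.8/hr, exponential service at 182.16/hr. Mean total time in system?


W = 1/(μ−λ) = 1/(182.16 − 54.8) = 1/127.36 = 0.007852 hr

Final: 0.007852 hr


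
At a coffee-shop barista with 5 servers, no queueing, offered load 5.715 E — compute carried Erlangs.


B(5,5.715) = 0.340037 (Erlang-B)
Carried load = a(1 − B) = 5.715·(1 − 0.340037) = 5.715·0.659963 = 3.7717 E

Final: 3.7717 Erlangs


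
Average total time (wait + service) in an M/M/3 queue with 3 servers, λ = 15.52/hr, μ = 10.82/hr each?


a = 1.4344; ρ = 0.4781; P₀ = 0.226984
Lq = P₀·a^c·ρ/(c!(1−ρ)²) = 0.19600
Wq = Lq/λ = 0.19600/15.52 = 0.01263 hr
W = Wq + 1/μ = 0.01263 + 0.09242 = 0.10505 hr

Final: 0.10505 hr


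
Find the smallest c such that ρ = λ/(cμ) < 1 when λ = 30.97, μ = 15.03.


Stability requires cμ > λ ⇔ c > λ/μ.
λ/μ = 30.97/15.03 = 2.0605
Minimum integer c = ⌊2.0605⌋ + 1 = 3
Check: 3·15.03 = 45.09 > 30.97, while 2·15.03 = 30.06 ≤ 30.97

Final: 3 servers


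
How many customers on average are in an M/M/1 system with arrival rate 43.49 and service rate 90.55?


ρ = λ/μ = 43.49/90.55 = 0.4803
L = ρ/(1−ρ) = 0.4803/(1 − 0.4803) = 0.4803/0.5197 = 0.9241

Final: 0.9241


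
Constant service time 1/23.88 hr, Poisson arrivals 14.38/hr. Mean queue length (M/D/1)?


ρ = 14.38/23.88 = 0.6022
M/D/1: Lq = ρ²/(2(1−ρ)) = 0.3626/(2·0.3978) = 0.45575

Final: 0.45575


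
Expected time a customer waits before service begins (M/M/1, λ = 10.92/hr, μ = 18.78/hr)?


ρ = 10.92/18.78 = 0.5815
Wq = ρ/(μ−λ) = 0.5815/(18.78 − 10.92) = 0.5815/7.86 = 0.07398 hr

Final: 0.07398 hr


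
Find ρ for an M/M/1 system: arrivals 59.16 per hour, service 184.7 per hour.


ρ = λ/μ = 59.16/184.7 = 0.3203

Final: 0.3203


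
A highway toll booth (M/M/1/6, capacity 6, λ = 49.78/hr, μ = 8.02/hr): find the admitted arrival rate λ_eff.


ρ = 6.2070; P_K = (1−ρ)ρ^6/(1−ρ^7) = 0.838893
λ_eff = λ(1 − P_K) = 49.78·(1 − 0.838893) = 49.78·0.161107 = 8.0199 /hr

Final: 8.0199 /hr


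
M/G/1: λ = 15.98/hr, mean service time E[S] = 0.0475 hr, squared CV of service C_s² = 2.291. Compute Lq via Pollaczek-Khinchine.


ρ = λ·E[S] = 15.98·0.0475 = 0.7591
Lq = ρ²(1+C_s²)/(2(1−ρ)) = 0.5762·(1+2.291)/(2·0.2409)
= 0.5762·3.2910/0.4819 = 3.93470

Final: 3.93470


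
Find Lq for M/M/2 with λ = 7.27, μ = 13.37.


a = λ/μ = 0.5438; ρ = a/2 = 0.2719
P₀ = 0.572479
Lq = P₀·a^c·ρ / (c!·(1−ρ)²) = 0.572479·0.29567·0.2719/(2·0.53016)
= 0.04340

Final: 0.04340


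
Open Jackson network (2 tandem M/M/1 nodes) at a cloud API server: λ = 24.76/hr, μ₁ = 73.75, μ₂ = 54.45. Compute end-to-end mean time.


Each node sees arrival rate λ = 24.76/hr (tandem ⇒ throughput preserved).
W₁ = 1/(μ₁−λ) = 1/(73.75−24.76) = 0.02041 hr
W₂ = 1/(μ₂−λ) = 1/(54.45−24.76) = 0.03368 hr
W_total = W₁ + W₂ = 0.02041 + 0.03368 = 0.05409 hr

Final: 0.05409 hr
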